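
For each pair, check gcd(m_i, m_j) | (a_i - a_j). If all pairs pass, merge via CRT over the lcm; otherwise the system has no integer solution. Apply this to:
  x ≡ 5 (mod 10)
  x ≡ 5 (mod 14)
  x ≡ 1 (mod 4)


Moduli 10, 14, 4 are not pairwise coprime, so CRT works modulo lcm(m_i) when all pairwise compatibility conditions hold.
Pairwise compatibility: gcd(m_i, m_j) must divide a_i - a_j for every pair.
Merge one congruence at a time:
  Start: x ≡ 5 (mod 10).
  Combine with x ≡ 5 (mod 14): gcd(10, 14) = 2; 5 - 5 = 0, which IS divisible by 2, so compatible.
    Write x = 5 + 10·t and substitute into x ≡ 5 (mod 14): 10·t ≡ 5 − 5 = 0 (mod 14).
    Divide the congruence (and modulus) by g = 2: 5·t ≡ 0 (mod 7).
    The inverse of 5 mod 7 is 3 (since 5·3 = 15 = 2·7 + 1), so t ≡ 3·0 = 0 ≡ 0 (mod 7).
    Then x = 5 + 10·0 = 5, valid modulo lcm(10, 14) = 70: x ≡ 5 (mod 70).
  Combine with x ≡ 1 (mod 4): gcd(70, 4) = 2; 1 - 5 = -4, which IS divisible by 2, so compatible.
    Write x = 5 + 70·t and substitute into x ≡ 1 (mod 4): 70·t ≡ 1 − 5 = -4 (mod 4).
    Divide the congruence (and modulus) by g = 2: 35·t ≡ -2 (mod 2).
    Reduce coefficients mod 2: 1·t ≡ 0 (mod 2).
    So t ≡ 0 (mod 2).
    Then x = 5 + 70·0 = 5, valid modulo lcm(70, 4) = 140: x ≡ 5 (mod 140).
Verify: 5 mod 10 = 5, 5 mod 14 = 5, 5 mod 4 = 1.

x ≡ 5 (mod 140).


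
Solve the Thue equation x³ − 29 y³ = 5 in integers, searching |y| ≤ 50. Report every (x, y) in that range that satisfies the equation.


The equation is x³ - 29y³ = 5. For fixed y, x³ = 29·y³ + 5, so a solution requires the RHS to be a perfect cube.
Strategy: iterate y from -50 to 50, compute RHS = 29·y³ + 5, and check whether it is a (positive or negative) perfect cube.
Check small values of y:
  y = 0: RHS = 5 is not a perfect cube.
  y = 1: RHS = 34 is not a perfect cube.
  y = -1: RHS = -24 is not a perfect cube.
  y = 2: RHS = 237 is not a perfect cube.
  y = -2: RHS = -227 is not a perfect cube.
  y = 3: RHS = 788 is not a perfect cube.
  y = -3: RHS = -778 is not a perfect cube.
Continuing the search up to |y| = 50 finds no solutions either.
No (x, y) in the scanned range satisfies the equation.

No integer solutions with |y| ≤ 50.


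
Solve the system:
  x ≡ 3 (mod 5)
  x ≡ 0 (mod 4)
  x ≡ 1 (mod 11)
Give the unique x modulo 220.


Moduli 5, 4, 11 are pairwise coprime; by CRT there is a unique solution modulo M = 5 · 4 · 11 = 220.
Solve pairwise, accumulating the modulus:
  Start with x ≡ 3 (mod 5).
  Combine with x ≡ 0 (mod 4): since gcd(5, 4) = 1, we get a unique residue mod 20.
    Write x = 3 + 5·t and substitute into x ≡ 0 (mod 4): 5·t ≡ 0 − 3 = -3 (mod 4).
    Reduce coefficients mod 4: 1·t ≡ 1 (mod 4).
    So t ≡ 1 (mod 4).
    Then x = 3 + 5·1 = 8, valid modulo lcm(5, 4) = 20: x ≡ 8 (mod 20).
  Combine with x ≡ 1 (mod 11): since gcd(20, 11) = 1, we get a unique residue mod 220.
    Write x = 8 + 20·t and substitute into x ≡ 1 (mod 11): 20·t ≡ 1 − 8 = -7 (mod 11).
    Reduce coefficients mod 11: 9·t ≡ 4 (mod 11).
    The inverse of 9 mod 11 is 5 (since 9·5 = 45 = 4·11 + 1), so t ≡ 5·4 = 20 ≡ 9 (mod 11).
    Then x = 8 + 20·9 = 188, valid modulo lcm(20, 11) = 220: x ≡ 188 (mod 220).
Verify: 188 mod 5 = 3 ✓, 188 mod 4 = 0 ✓, 188 mod 11 = 1 ✓.

x ≡ 188 (mod 220).


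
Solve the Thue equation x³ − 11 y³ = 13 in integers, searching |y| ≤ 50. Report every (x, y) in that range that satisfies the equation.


The equation is x³ - 11y³ = 13. For fixed y, x³ = 11·y³ + 13, so a solution requires the RHS to be a perfect cube.
Strategy: iterate y from -50 to 50, compute RHS = 11·y³ + 13, and check whether it is a (positive or negative) perfect cube.
Check small values of y:
  y = 0: RHS = 13 is not a perfect cube.
  y = 1: RHS = 24 is not a perfect cube.
  y = -1: RHS = 2 is not a perfect cube.
  y = 2: RHS = 101 is not a perfect cube.
  y = -2: RHS = -75 is not a perfect cube.
  y = 3: RHS = 310 is not a perfect cube.
  y = -3: RHS = -284 is not a perfect cube.
Continuing the search up to |y| = 50 finds no solutions either.
No (x, y) in the scanned range satisfies the equation.

No integer solutions with |y| ≤ 50.


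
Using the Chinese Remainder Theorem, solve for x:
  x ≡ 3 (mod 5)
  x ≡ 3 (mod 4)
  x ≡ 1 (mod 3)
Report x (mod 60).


Moduli 5, 4, 3 are pairwise coprime; by CRT there is a unique solution modulo M = 5 · 4 · 3 = 60.
Solve pairwise, accumulating the modulus:
  Start with x ≡ 3 (mod 5).
  Combine with x ≡ 3 (mod 4): since gcd(5, 4) = 1, we get a unique residue mod 20.
    Write x = 3 + 5·t and substitute into x ≡ 3 (mod 4): 5·t ≡ 3 − 3 = 0 (mod 4).
    Reduce coefficients mod 4: 1·t ≡ 0 (mod 4).
    So t ≡ 0 (mod 4).
    Then x = 3 + 5·0 = 3, valid modulo lcm(5, 4) = 20: x ≡ 3 (mod 20).
  Combine with x ≡ 1 (mod 3): since gcd(20, 3) = 1, we get a unique residue mod 60.
    Write x = 3 + 20·t and substitute into x ≡ 1 (mod 3): 20·t ≡ 1 − 3 = -2 (mod 3).
    Reduce coefficients mod 3: 2·t ≡ 1 (mod 3).
    The inverse of 2 mod 3 is 2 (since 2·2 = 4 = 1·3 + 1), so t ≡ 2·1 = 2 ≡ 2 (mod 3).
    Then x = 3 + 20·2 = 43, valid modulo lcm(20, 3) = 60: x ≡ 43 (mod 60).
Verify: 43 mod 5 = 3 ✓, 43 mod 4 = 3 ✓, 43 mod 3 = 1 ✓.

x ≡ 43 (mod 60).


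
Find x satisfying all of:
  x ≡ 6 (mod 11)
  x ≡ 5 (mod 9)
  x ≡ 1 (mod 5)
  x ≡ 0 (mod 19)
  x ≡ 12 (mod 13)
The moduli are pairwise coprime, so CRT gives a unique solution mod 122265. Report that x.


Product of moduli M = 11 · 9 · 5 · 19 · 13 = 122265.
Merge one congruence at a time:
  Start: x ≡ 6 (mod 11).
  Combine with x ≡ 5 (mod 9); new modulus lcm = 99.
    Write x = 6 + 11·t and substitute into x ≡ 5 (mod 9): 11·t ≡ 5 − 6 = -1 (mod 9).
    Reduce coefficients mod 9: 2·t ≡ 8 (mod 9).
    The inverse of 2 mod 9 is 5 (since 2·5 = 10 = 1·9 + 1), so t ≡ 5·8 = 40 ≡ 4 (mod 9).
    Then x = 6 + 11·4 = 50, valid modulo lcm(11, 9) = 99: x ≡ 50 (mod 99).
  Combine with x ≡ 1 (mod 5); new modulus lcm = 495.
    Write x = 50 + 99·t and substitute into x ≡ 1 (mod 5): 99·t ≡ 1 − 50 = -49 (mod 5).
    Reduce coefficients mod 5: 4·t ≡ 1 (mod 5).
    The inverse of 4 mod 5 is 4 (since 4·4 = 16 = 3·5 + 1), so t ≡ 4·1 = 4 ≡ 4 (mod 5).
    Then x = 50 + 99·4 = 446, valid modulo lcm(99, 5) = 495: x ≡ 446 (mod 495).
  Combine with x ≡ 0 (mod 19); new modulus lcm = 9405.
    Write x = 446 + 495·t and substitute into x ≡ 0 (mod 19): 495·t ≡ 0 − 446 = -446 (mod 19).
    Reduce coefficients mod 19: 1·t ≡ 10 (mod 19).
    So t ≡ 10 (mod 19).
    Then x = 446 + 495·10 = 5396, valid modulo lcm(495, 19) = 9405: x ≡ 5396 (mod 9405).
  Combine with x ≡ 12 (mod 13); new modulus lcm = 122265.
    Write x = 5396 + 9405·t and substitute into x ≡ 12 (mod 13): 9405·t ≡ 12 − 5396 = -5384 (mod 13).
    Reduce coefficients mod 13: 6·t ≡ 11 (mod 13).
    The inverse of 6 mod 13 is 11 (since 6·11 = 66 = 5·13 + 1), so t ≡ 11·11 = 121 ≡ 4 (mod 13).
    Then x = 5396 + 9405·4 = 43016, valid modulo lcm(9405, 13) = 122265: x ≡ 43016 (mod 122265).
Verify against each original: 43016 mod 11 = 6, 43016 mod 9 = 5, 43016 mod 5 = 1, 43016 mod 19 = 0, 43016 mod 13 = 12.

x ≡ 43016 (mod 122265).


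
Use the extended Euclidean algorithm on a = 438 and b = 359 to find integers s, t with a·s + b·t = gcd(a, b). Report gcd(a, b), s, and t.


Euclidean algorithm on (438, 359) — divide until remainder is 0:
  438 = 1 · 359 + 79
  359 = 4 · 79 + 43
  79 = 1 · 43 + 36
  43 = 1 · 36 + 7
  36 = 5 · 7 + 1
  7 = 7 · 1 + 0
gcd(438, 359) = 1.
Track Bezout coefficients alongside the remainders: start with r₀ = 438 = a·1 + b·0 (s = 1, t = 0) and r₁ = 359 = a·0 + b·1 (s = 0, t = 1); each new remainder r_{k+1} = r_{k-1} − q_k·r_k inherits s_{k+1} = s_{k-1} − q_k·s_k, t_{k+1} = t_{k-1} − q_k·t_k, so r_k = a·s_k + b·t_k at every step:
  q = 1: r = 79, s = 1 − 1·0 = 1, t = 0 − 1·1 = -1  (check: 438·1 + 359·(-1) = 79)
  q = 4: r = 43, s = 0 − 4·1 = -4, t = 1 − 4·(-1) = 5  (check: 438·(-4) + 359·5 = 43)
  q = 1: r = 36, s = 1 − 1·(-4) = 5, t = -1 − 1·5 = -6  (check: 438·5 + 359·(-6) = 36)
  q = 1: r = 7, s = -4 − 1·5 = -9, t = 5 − 1·(-6) = 11  (check: 438·(-9) + 359·11 = 7)
  q = 5: r = 1, s = 5 − 5·(-9) = 50, t = -6 − 5·11 = -61  (check: 438·50 + 359·(-61) = 1)
The row with r = 1 (the gcd) gives the Bezout coefficients s = 50, t = -61.
Result: 438 · (50) + 359 · (-61) = 1.

gcd(438, 359) = 1; s = 50, t = -61 (check: 438·50 + 359·(-61) = 1).


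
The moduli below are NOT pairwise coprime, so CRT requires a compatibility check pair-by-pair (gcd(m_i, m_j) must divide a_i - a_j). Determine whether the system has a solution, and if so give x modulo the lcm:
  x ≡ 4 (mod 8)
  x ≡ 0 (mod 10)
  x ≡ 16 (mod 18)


Moduli 8, 10, 18 are not pairwise coprime, so CRT works modulo lcm(m_i) when all pairwise compatibility conditions hold.
Pairwise compatibility: gcd(m_i, m_j) must divide a_i - a_j for every pair.
Merge one congruence at a time:
  Start: x ≡ 4 (mod 8).
  Combine with x ≡ 0 (mod 10): gcd(8, 10) = 2; 0 - 4 = -4, which IS divisible by 2, so compatible.
    Write x = 4 + 8·t and substitute into x ≡ 0 (mod 10): 8·t ≡ 0 − 4 = -4 (mod 10).
    Divide the congruence (and modulus) by g = 2: 4·t ≡ -2 (mod 5).
    Reduce coefficients mod 5: 4·t ≡ 3 (mod 5).
    The inverse of 4 mod 5 is 4 (since 4·4 = 16 = 3·5 + 1), so t ≡ 4·3 = 12 ≡ 2 (mod 5).
    Then x = 4 + 8·2 = 20, valid modulo lcm(8, 10) = 40: x ≡ 20 (mod 40).
  Combine with x ≡ 16 (mod 18): gcd(40, 18) = 2; 16 - 20 = -4, which IS divisible by 2, so compatible.
    Write x = 20 + 40·t and substitute into x ≡ 16 (mod 18): 40·t ≡ 16 − 20 = -4 (mod 18).
    Divide the congruence (and modulus) by g = 2: 20·t ≡ -2 (mod 9).
    Reduce coefficients mod 9: 2·t ≡ 7 (mod 9).
    The inverse of 2 mod 9 is 5 (since 2·5 = 10 = 1·9 + 1), so t ≡ 5·7 = 35 ≡ 8 (mod 9).
    Then x = 20 + 40·8 = 340, valid modulo lcm(40, 18) = 360: x ≡ 340 (mod 360).
Verify: 340 mod 8 = 4, 340 mod 10 = 0, 340 mod 18 = 16.

x ≡ 340 (mod 360).


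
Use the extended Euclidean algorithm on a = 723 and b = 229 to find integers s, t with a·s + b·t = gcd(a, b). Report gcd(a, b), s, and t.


Euclidean algorithm on (723, 229) — divide until remainder is 0:
  723 = 3 · 229 + 36
  229 = 6 · 36 + 13
  36 = 2 · 13 + 10
  13 = 1 · 10 + 3
  10 = 3 · 3 + 1
  3 = 3 · 1 + 0
gcd(723, 229) = 1.
Track Bezout coefficients alongside the remainders: start with r₀ = 723 = a·1 + b·0 (s = 1, t = 0) and r₁ = 229 = a·0 + b·1 (s = 0, t = 1); each new remainder r_{k+1} = r_{k-1} − q_k·r_k inherits s_{k+1} = s_{k-1} − q_k·s_k, t_{k+1} = t_{k-1} − q_k·t_k, so r_k = a·s_k + b·t_k at every step:
  q = 3: r = 36, s = 1 − 3·0 = 1, t = 0 − 3·1 = -3  (check: 723·1 + 229·(-3) = 36)
  q = 6: r = 13, s = 0 − 6·1 = -6, t = 1 − 6·(-3) = 19  (check: 723·(-6) + 229·19 = 13)
  q = 2: r = 10, s = 1 − 2·(-6) = 13, t = -3 − 2·19 = -41  (check: 723·13 + 229·(-41) = 10)
  q = 1: r = 3, s = -6 − 1·13 = -19, t = 19 − 1·(-41) = 60  (check: 723·(-19) + 229·60 = 3)
  q = 3: r = 1, s = 13 − 3·(-19) = 70, t = -41 − 3·60 = -221  (check: 723·70 + 229·(-221) = 1)
The row with r = 1 (the gcd) gives the Bezout coefficients s = 70, t = -221.
Result: 723 · (70) + 229 · (-221) = 1.

gcd(723, 229) = 1; s = 70, t = -221 (check: 723·70 + 229·(-221) = 1).


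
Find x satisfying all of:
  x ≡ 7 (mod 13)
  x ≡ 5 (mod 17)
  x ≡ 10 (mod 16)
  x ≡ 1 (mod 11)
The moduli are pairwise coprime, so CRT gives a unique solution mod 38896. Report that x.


Product of moduli M = 13 · 17 · 16 · 11 = 38896.
Merge one congruence at a time:
  Start: x ≡ 7 (mod 13).
  Combine with x ≡ 5 (mod 17); new modulus lcm = 221.
    Write x = 7 + 13·t and substitute into x ≡ 5 (mod 17): 13·t ≡ 5 − 7 = -2 (mod 17).
    Reduce coefficients mod 17: 13·t ≡ 15 (mod 17).
    The inverse of 13 mod 17 is 4 (since 13·4 = 52 = 3·17 + 1), so t ≡ 4·15 = 60 ≡ 9 (mod 17).
    Then x = 7 + 13·9 = 124, valid modulo lcm(13, 17) = 221: x ≡ 124 (mod 221).
  Combine with x ≡ 10 (mod 16); new modulus lcm = 3536.
    Write x = 124 + 221·t and substitute into x ≡ 10 (mod 16): 221·t ≡ 10 − 124 = -114 (mod 16).
    Reduce coefficients mod 16: 13·t ≡ 14 (mod 16).
    The inverse of 13 mod 16 is 5 (since 13·5 = 65 = 4·16 + 1), so t ≡ 5·14 = 70 ≡ 6 (mod 16).
    Then x = 124 + 221·6 = 1450, valid modulo lcm(221, 16) = 3536: x ≡ 1450 (mod 3536).
  Combine with x ≡ 1 (mod 11); new modulus lcm = 38896.
    Write x = 1450 + 3536·t and substitute into x ≡ 1 (mod 11): 3536·t ≡ 1 − 1450 = -1449 (mod 11).
    Reduce coefficients mod 11: 5·t ≡ 3 (mod 11).
    The inverse of 5 mod 11 is 9 (since 5·9 = 45 = 4·11 + 1), so t ≡ 9·3 = 27 ≡ 5 (mod 11).
    Then x = 1450 + 3536·5 = 19130, valid modulo lcm(3536, 11) = 38896: x ≡ 19130 (mod 38896).
Verify against each original: 19130 mod 13 = 7, 19130 mod 17 = 5, 19130 mod 16 = 10, 19130 mod 11 = 1.

x ≡ 19130 (mod 38896).


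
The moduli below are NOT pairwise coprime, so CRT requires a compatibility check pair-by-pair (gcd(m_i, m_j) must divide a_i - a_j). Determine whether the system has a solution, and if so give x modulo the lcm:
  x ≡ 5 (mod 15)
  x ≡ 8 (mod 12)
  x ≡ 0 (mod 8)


Moduli 15, 12, 8 are not pairwise coprime, so CRT works modulo lcm(m_i) when all pairwise compatibility conditions hold.
Pairwise compatibility: gcd(m_i, m_j) must divide a_i - a_j for every pair.
Merge one congruence at a time:
  Start: x ≡ 5 (mod 15).
  Combine with x ≡ 8 (mod 12): gcd(15, 12) = 3; 8 - 5 = 3, which IS divisible by 3, so compatible.
    Write x = 5 + 15·t and substitute into x ≡ 8 (mod 12): 15·t ≡ 8 − 5 = 3 (mod 12).
    Divide the congruence (and modulus) by g = 3: 5·t ≡ 1 (mod 4).
    Reduce coefficients mod 4: 1·t ≡ 1 (mod 4).
    So t ≡ 1 (mod 4).
    Then x = 5 + 15·1 = 20, valid modulo lcm(15, 12) = 60: x ≡ 20 (mod 60).
  Combine with x ≡ 0 (mod 8): gcd(60, 8) = 4; 0 - 20 = -20, which IS divisible by 4, so compatible.
    Write x = 20 + 60·t and substitute into x ≡ 0 (mod 8): 60·t ≡ 0 − 20 = -20 (mod 8).
    Divide the congruence (and modulus) by g = 4: 15·t ≡ -5 (mod 2).
    Reduce coefficients mod 2: 1·t ≡ 1 (mod 2).
    So t ≡ 1 (mod 2).
    Then x = 20 + 60·1 = 80, valid modulo lcm(60, 8) = 120: x ≡ 80 (mod 120).
Verify: 80 mod 15 = 5, 80 mod 12 = 8, 80 mod 8 = 0.

x ≡ 80 (mod 120).


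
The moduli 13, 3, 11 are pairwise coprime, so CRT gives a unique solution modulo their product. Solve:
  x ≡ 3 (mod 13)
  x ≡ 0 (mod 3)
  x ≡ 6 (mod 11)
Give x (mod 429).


Moduli 13, 3, 11 are pairwise coprime; by CRT there is a unique solution modulo M = 13 · 3 · 11 = 429.
Solve pairwise, accumulating the modulus:
  Start with x ≡ 3 (mod 13).
  Combine with x ≡ 0 (mod 3): since gcd(13, 3) = 1, we get a unique residue mod 39.
    Write x = 3 + 13·t and substitute into x ≡ 0 (mod 3): 13·t ≡ 0 − 3 = -3 (mod 3).
    Reduce coefficients mod 3: 1·t ≡ 0 (mod 3).
    So t ≡ 0 (mod 3).
    Then x = 3 + 13·0 = 3, valid modulo lcm(13, 3) = 39: x ≡ 3 (mod 39).
  Combine with x ≡ 6 (mod 11): since gcd(39, 11) = 1, we get a unique residue mod 429.
    Write x = 3 + 39·t and substitute into x ≡ 6 (mod 11): 39·t ≡ 6 − 3 = 3 (mod 11).
    Reduce coefficients mod 11: 6·t ≡ 3 (mod 11).
    The inverse of 6 mod 11 is 2 (since 6·2 = 12 = 1·11 + 1), so t ≡ 2·3 = 6 ≡ 6 (mod 11).
    Then x = 3 + 39·6 = 237, valid modulo lcm(39, 11) = 429: x ≡ 237 (mod 429).
Verify: 237 mod 13 = 3 ✓, 237 mod 3 = 0 ✓, 237 mod 11 = 6 ✓.

x ≡ 237 (mod 429).


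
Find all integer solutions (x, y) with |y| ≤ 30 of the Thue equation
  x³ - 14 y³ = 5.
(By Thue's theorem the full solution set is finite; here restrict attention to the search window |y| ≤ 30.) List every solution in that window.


The equation is x³ - 14y³ = 5. For fixed y, x³ = 14·y³ + 5, so a solution requires the RHS to be a perfect cube.
Strategy: iterate y from -30 to 30, compute RHS = 14·y³ + 5, and check whether it is a (positive or negative) perfect cube.
Check small values of y:
  y = 0: RHS = 5 is not a perfect cube.
  y = 1: RHS = 19 is not a perfect cube.
  y = -1: RHS = -9 is not a perfect cube.
  y = 2: RHS = 117 is not a perfect cube.
  y = -2: RHS = -107 is not a perfect cube.
  y = 3: RHS = 383 is not a perfect cube.
  y = -3: RHS = -373 is not a perfect cube.
Continuing the search up to |y| = 30 finds no solutions either.
No (x, y) in the scanned range satisfies the equation.

No integer solutions with |y| ≤ 30.


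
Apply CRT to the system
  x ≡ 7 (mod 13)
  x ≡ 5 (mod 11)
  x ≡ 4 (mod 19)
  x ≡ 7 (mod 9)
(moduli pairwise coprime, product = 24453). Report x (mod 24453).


Product of moduli M = 13 · 11 · 19 · 9 = 24453.
Merge one congruence at a time:
  Start: x ≡ 7 (mod 13).
  Combine with x ≡ 5 (mod 11); new modulus lcm = 143.
    Write x = 7 + 13·t and substitute into x ≡ 5 (mod 11): 13·t ≡ 5 − 7 = -2 (mod 11).
    Reduce coefficients mod 11: 2·t ≡ 9 (mod 11).
    The inverse of 2 mod 11 is 6 (since 2·6 = 12 = 1·11 + 1), so t ≡ 6·9 = 54 ≡ 10 (mod 11).
    Then x = 7 + 13·10 = 137, valid modulo lcm(13, 11) = 143: x ≡ 137 (mod 143).
  Combine with x ≡ 4 (mod 19); new modulus lcm = 2717.
    Write x = 137 + 143·t and substitute into x ≡ 4 (mod 19): 143·t ≡ 4 − 137 = -133 (mod 19).
    Reduce coefficients mod 19: 10·t ≡ 0 (mod 19).
    The inverse of 10 mod 19 is 2 (since 10·2 = 20 = 1·19 + 1), so t ≡ 2·0 = 0 ≡ 0 (mod 19).
    Then x = 137 + 143·0 = 137, valid modulo lcm(143, 19) = 2717: x ≡ 137 (mod 2717).
  Combine with x ≡ 7 (mod 9); new modulus lcm = 24453.
    Write x = 137 + 2717·t and substitute into x ≡ 7 (mod 9): 2717·t ≡ 7 − 137 = -130 (mod 9).
    Reduce coefficients mod 9: 8·t ≡ 5 (mod 9).
    The inverse of 8 mod 9 is 8 (since 8·8 = 64 = 7·9 + 1), so t ≡ 8·5 = 40 ≡ 4 (mod 9).
    Then x = 137 + 2717·4 = 11005, valid modulo lcm(2717, 9) = 24453: x ≡ 11005 (mod 24453).
Verify against each original: 11005 mod 13 = 7, 11005 mod 11 = 5, 11005 mod 19 = 4, 11005 mod 9 = 7.

x ≡ 11005 (mod 24453).


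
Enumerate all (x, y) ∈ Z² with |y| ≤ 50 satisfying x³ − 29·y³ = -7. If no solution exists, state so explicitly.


The equation is x³ - 29y³ = -7. For fixed y, x³ = 29·y³ − 7, so a solution requires the RHS to be a perfect cube.
Strategy: iterate y from -50 to 50, compute RHS = 29·y³ − 7, and check whether it is a (positive or negative) perfect cube.
Check small values of y:
  y = 0: RHS = -7 is not a perfect cube.
  y = 1: RHS = 22 is not a perfect cube.
  y = -1: RHS = -36 is not a perfect cube.
  y = 2: RHS = 225 is not a perfect cube.
  y = -2: RHS = -239 is not a perfect cube.
  y = 3: RHS = 776 is not a perfect cube.
  y = -3: RHS = -790 is not a perfect cube.
Continuing the search up to |y| = 50 finds no solutions either.
No (x, y) in the scanned range satisfies the equation.

No integer solutions with |y| ≤ 50.


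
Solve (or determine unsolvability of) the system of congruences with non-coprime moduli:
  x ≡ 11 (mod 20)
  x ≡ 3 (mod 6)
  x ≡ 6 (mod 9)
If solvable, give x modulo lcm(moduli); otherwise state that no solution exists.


Moduli 20, 6, 9 are not pairwise coprime, so CRT works modulo lcm(m_i) when all pairwise compatibility conditions hold.
Pairwise compatibility: gcd(m_i, m_j) must divide a_i - a_j for every pair.
Merge one congruence at a time:
  Start: x ≡ 11 (mod 20).
  Combine with x ≡ 3 (mod 6): gcd(20, 6) = 2; 3 - 11 = -8, which IS divisible by 2, so compatible.
    Write x = 11 + 20·t and substitute into x ≡ 3 (mod 6): 20·t ≡ 3 − 11 = -8 (mod 6).
    Divide the congruence (and modulus) by g = 2: 10·t ≡ -4 (mod 3).
    Reduce coefficients mod 3: 1·t ≡ 2 (mod 3).
    So t ≡ 2 (mod 3).
    Then x = 11 + 20·2 = 51, valid modulo lcm(20, 6) = 60: x ≡ 51 (mod 60).
  Combine with x ≡ 6 (mod 9): gcd(60, 9) = 3; 6 - 51 = -45, which IS divisible by 3, so compatible.
    Write x = 51 + 60·t and substitute into x ≡ 6 (mod 9): 60·t ≡ 6 − 51 = -45 (mod 9).
    Divide the congruence (and modulus) by g = 3: 20·t ≡ -15 (mod 3).
    Reduce coefficients mod 3: 2·t ≡ 0 (mod 3).
    The inverse of 2 mod 3 is 2 (since 2·2 = 4 = 1·3 + 1), so t ≡ 2·0 = 0 ≡ 0 (mod 3).
    Then x = 51 + 60·0 = 51, valid modulo lcm(60, 9) = 180: x ≡ 51 (mod 180).
Verify: 51 mod 20 = 11, 51 mod 6 = 3, 51 mod 9 = 6.

x ≡ 51 (mod 180).


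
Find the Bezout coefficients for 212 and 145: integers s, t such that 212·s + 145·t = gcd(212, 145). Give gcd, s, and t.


Euclidean algorithm on (212, 145) — divide until remainder is 0:
  212 = 1 · 145 + 67
  145 = 2 · 67 + 11
  67 = 6 · 11 + 1
  11 = 11 · 1 + 0
gcd(212, 145) = 1.
Track Bezout coefficients alongside the remainders: start with r₀ = 212 = a·1 + b·0 (s = 1, t = 0) and r₁ = 145 = a·0 + b·1 (s = 0, t = 1); each new remainder r_{k+1} = r_{k-1} − q_k·r_k inherits s_{k+1} = s_{k-1} − q_k·s_k, t_{k+1} = t_{k-1} − q_k·t_k, so r_k = a·s_k + b·t_k at every step:
  q = 1: r = 67, s = 1 − 1·0 = 1, t = 0 − 1·1 = -1  (check: 212·1 + 145·(-1) = 67)
  q = 2: r = 11, s = 0 − 2·1 = -2, t = 1 − 2·(-1) = 3  (check: 212·(-2) + 145·3 = 11)
  q = 6: r = 1, s = 1 − 6·(-2) = 13, t = -1 − 6·3 = -19  (check: 212·13 + 145·(-19) = 1)
The row with r = 1 (the gcd) gives the Bezout coefficients s = 13, t = -19.
Result: 212 · (13) + 145 · (-19) = 1.

gcd(212, 145) = 1; s = 13, t = -19 (check: 212·13 + 145·(-19) = 1).


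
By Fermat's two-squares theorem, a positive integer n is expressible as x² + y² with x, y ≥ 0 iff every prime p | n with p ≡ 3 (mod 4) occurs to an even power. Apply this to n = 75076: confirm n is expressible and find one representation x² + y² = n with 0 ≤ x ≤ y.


Step 1: Factor n = 75076 = 2^2 · 137^2.
Step 2: Check the mod-4 condition on each prime factor: 2 = 2 (special); 137 ≡ 1 (mod 4), exponent 2.
All primes ≡ 3 (mod 4) appear to even exponent (or don't appear), so by the two-squares theorem n IS expressible as a sum of two squares.
Step 3: Build a representation. Group n = k² · m with k = 2 and m = 137 · 137 = 18769 (a product of primes ≡ 1 (mod 4)); a representation of m scales to one of n via (k·x)² + (k·y)² = k²(x² + y²). Each prime p ≡ 1 (mod 4) is itself a sum of two squares; find a² by testing p − a² for a perfect square:
  137: 137 − 1² = 136, 137 − 2² = 133, 137 − 3² = 128, 137 − 4² = 121 = 11² ⇒ 137 = 4² + 11².
  Combine using the Brahmagupta–Fibonacci identity (a² + b²)(c² + d²) = (ac − bd)² + (ad + bc)² = (ac + bd)² + (ad − bc)²:
  137 · 137 = 18769: from (4² + 11²)(4² + 11²), take (4·4 − 11·11, 4·11 + 11·4) = (16 − 121, 44 + 44) = (-105, 88); dropping signs (only squares matter) gives (105, 88); check 105² + 88² = 11025 + 7744 = 18769 ✓.
  Scale by k = 2: (2·105, 2·88) = (210, 176).
Step 4: Order so x ≤ y and verify: 176² + 210² = 30976 + 44100 = 75076 = n. ✓

n = 75076 = 176² + 210² (one valid representation with x ≤ y).


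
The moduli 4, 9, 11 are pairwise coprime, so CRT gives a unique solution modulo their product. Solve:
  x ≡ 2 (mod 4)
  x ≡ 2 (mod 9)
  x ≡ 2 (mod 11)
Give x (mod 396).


Moduli 4, 9, 11 are pairwise coprime; by CRT there is a unique solution modulo M = 4 · 9 · 11 = 396.
Solve pairwise, accumulating the modulus:
  Start with x ≡ 2 (mod 4).
  Combine with x ≡ 2 (mod 9): since gcd(4, 9) = 1, we get a unique residue mod 36.
    Write x = 2 + 4·t and substitute into x ≡ 2 (mod 9): 4·t ≡ 2 − 2 = 0 (mod 9).
    The inverse of 4 mod 9 is 7 (since 4·7 = 28 = 3·9 + 1), so t ≡ 7·0 = 0 ≡ 0 (mod 9).
    Then x = 2 + 4·0 = 2, valid modulo lcm(4, 9) = 36: x ≡ 2 (mod 36).
  Combine with x ≡ 2 (mod 11): since gcd(36, 11) = 1, we get a unique residue mod 396.
    Write x = 2 + 36·t and substitute into x ≡ 2 (mod 11): 36·t ≡ 2 − 2 = 0 (mod 11).
    Reduce coefficients mod 11: 3·t ≡ 0 (mod 11).
    The inverse of 3 mod 11 is 4 (since 3·4 = 12 = 1·11 + 1), so t ≡ 4·0 = 0 ≡ 0 (mod 11).
    Then x = 2 + 36·0 = 2, valid modulo lcm(36, 11) = 396: x ≡ 2 (mod 396).
Verify: 2 mod 4 = 2 ✓, 2 mod 9 = 2 ✓, 2 mod 11 = 2 ✓.

x ≡ 2 (mod 396).


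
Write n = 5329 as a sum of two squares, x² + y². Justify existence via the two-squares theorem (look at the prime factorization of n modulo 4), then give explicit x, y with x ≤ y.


Step 1: Factor n = 5329 = 73^2.
Step 2: Check the mod-4 condition on each prime factor: 73 ≡ 1 (mod 4), exponent 2.
All primes ≡ 3 (mod 4) appear to even exponent (or don't appear), so by the two-squares theorem n IS expressible as a sum of two squares.
Step 3: Build a representation. Here n = 73 · 73 is a product of primes ≡ 1 (mod 4). Each prime p ≡ 1 (mod 4) is itself a sum of two squares; find a² by testing p − a² for a perfect square:
  73: 73 − 1² = 72, 73 − 2² = 69, 73 − 3² = 64 = 8² ⇒ 73 = 3² + 8².
  Combine using the Brahmagupta–Fibonacci identity (a² + b²)(c² + d²) = (ac − bd)² + (ad + bc)² = (ac + bd)² + (ad − bc)²:
  73 · 73 = 5329: from (3² + 8²)(3² + 8²), take (3·3 − 8·8, 3·8 + 8·3) = (9 − 64, 24 + 24) = (-55, 48); dropping signs (only squares matter) gives (55, 48); check 55² + 48² = 3025 + 2304 = 5329 ✓.
Step 4: Order so x ≤ y and verify: 48² + 55² = 2304 + 3025 = 5329 = n. ✓

n = 5329 = 48² + 55² (one valid representation with x ≤ y).


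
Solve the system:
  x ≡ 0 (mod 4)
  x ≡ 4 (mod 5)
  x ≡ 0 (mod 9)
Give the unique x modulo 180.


Moduli 4, 5, 9 are pairwise coprime; by CRT there is a unique solution modulo M = 4 · 5 · 9 = 180.
Solve pairwise, accumulating the modulus:
  Start with x ≡ 0 (mod 4).
  Combine with x ≡ 4 (mod 5): since gcd(4, 5) = 1, we get a unique residue mod 20.
    Write x = 0 + 4·t and substitute into x ≡ 4 (mod 5): 4·t ≡ 4 − 0 = 4 (mod 5).
    The inverse of 4 mod 5 is 4 (since 4·4 = 16 = 3·5 + 1), so t ≡ 4·4 = 16 ≡ 1 (mod 5).
    Then x = 0 + 4·1 = 4, valid modulo lcm(4, 5) = 20: x ≡ 4 (mod 20).
  Combine with x ≡ 0 (mod 9): since gcd(20, 9) = 1, we get a unique residue mod 180.
    Write x = 4 + 20·t and substitute into x ≡ 0 (mod 9): 20·t ≡ 0 − 4 = -4 (mod 9).
    Reduce coefficients mod 9: 2·t ≡ 5 (mod 9).
    The inverse of 2 mod 9 is 5 (since 2·5 = 10 = 1·9 + 1), so t ≡ 5·5 = 25 ≡ 7 (mod 9).
    Then x = 4 + 20·7 = 144, valid modulo lcm(20, 9) = 180: x ≡ 144 (mod 180).
Verify: 144 mod 4 = 0 ✓, 144 mod 5 = 4 ✓, 144 mod 9 = 0 ✓.

x ≡ 144 (mod 180).


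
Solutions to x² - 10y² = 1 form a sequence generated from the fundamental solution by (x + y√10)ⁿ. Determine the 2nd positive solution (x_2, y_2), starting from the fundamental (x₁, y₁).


Step 1: Find the fundamental solution (x₁, y₁) of x² - 10y² = 1.
  Expand √10 as a continued fraction. a₀ = ⌊√10⌋ = 3; iterate m_{k+1} = d_k·a_k − m_k, d_{k+1} = (10 − m_{k+1}²)/d_k, a_{k+1} = ⌊(a₀ + m_{k+1})/d_{k+1}⌋ (starting m₀ = 0, d₀ = 1), with convergents p_k = a_k·p_{k-1} + p_{k-2}, q_k = a_k·q_{k-1} + q_{k-2} (p₋₁ = 1, q₋₁ = 0):
  k = 0: a₀ = 3; p₀/q₀ = 3/1; p₀² − 10·q₀² = 9 − 10 = -1.
  k = 1: m = 3, d = 1, a = ⌊(3 + 3)/1⌋ = 6; p/q = (6·3 + 1)/(6·1 + 0) = 19/6; p² − 10·q² = 361 − 360 = 1.
  The first convergent with p² − 10·q² = 1 gives the fundamental solution (x₁, y₁) = (19, 6).
Step 2: Apply the recurrence (x_{n+1}, y_{n+1}) = (x₁x_n + 10y₁y_n, x₁y_n + y₁x_n) repeatedly.
  From (x_1, y_1) = (19, 6): x_2 = 19·19 + 10·6·6 = 721; y_2 = 19·6 + 6·19 = 228.
Step 3: Verify x_2² - 10·y_2² = 519841 - 519840 = 1 (should be 1). ✓

(x_1, y_1) = (19, 6); (x_2, y_2) = (721, 228).


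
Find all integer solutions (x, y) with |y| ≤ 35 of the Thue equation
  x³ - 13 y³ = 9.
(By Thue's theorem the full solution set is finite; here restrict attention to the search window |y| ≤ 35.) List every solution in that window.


The equation is x³ - 13y³ = 9. For fixed y, x³ = 13·y³ + 9, so a solution requires the RHS to be a perfect cube.
Strategy: iterate y from -35 to 35, compute RHS = 13·y³ + 9, and check whether it is a (positive or negative) perfect cube.
Check small values of y:
  y = 0: RHS = 9 is not a perfect cube.
  y = 1: RHS = 22 is not a perfect cube.
  y = -1: RHS = -4 is not a perfect cube.
  y = 2: RHS = 113 is not a perfect cube.
  y = -2: RHS = -95 is not a perfect cube.
  y = 3: RHS = 360 is not a perfect cube.
  y = -3: RHS = -342 is not a perfect cube.
Continuing the search up to |y| = 35 finds no solutions either.
No (x, y) in the scanned range satisfies the equation.

No integer solutions with |y| ≤ 35.


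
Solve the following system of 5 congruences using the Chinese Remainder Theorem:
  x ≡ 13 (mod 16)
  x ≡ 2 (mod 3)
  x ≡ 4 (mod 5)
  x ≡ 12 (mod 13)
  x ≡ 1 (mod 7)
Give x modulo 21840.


Product of moduli M = 16 · 3 · 5 · 13 · 7 = 21840.
Merge one congruence at a time:
  Start: x ≡ 13 (mod 16).
  Combine with x ≡ 2 (mod 3); new modulus lcm = 48.
    Write x = 13 + 16·t and substitute into x ≡ 2 (mod 3): 16·t ≡ 2 − 13 = -11 (mod 3).
    Reduce coefficients mod 3: 1·t ≡ 1 (mod 3).
    So t ≡ 1 (mod 3).
    Then x = 13 + 16·1 = 29, valid modulo lcm(16, 3) = 48: x ≡ 29 (mod 48).
  Combine with x ≡ 4 (mod 5); new modulus lcm = 240.
    Write x = 29 + 48·t and substitute into x ≡ 4 (mod 5): 48·t ≡ 4 − 29 = -25 (mod 5).
    Reduce coefficients mod 5: 3·t ≡ 0 (mod 5).
    The inverse of 3 mod 5 is 2 (since 3·2 = 6 = 1·5 + 1), so t ≡ 2·0 = 0 ≡ 0 (mod 5).
    Then x = 29 + 48·0 = 29, valid modulo lcm(48, 5) = 240: x ≡ 29 (mod 240).
  Combine with x ≡ 12 (mod 13); new modulus lcm = 3120.
    Write x = 29 + 240·t and substitute into x ≡ 12 (mod 13): 240·t ≡ 12 − 29 = -17 (mod 13).
    Reduce coefficients mod 13: 6·t ≡ 9 (mod 13).
    The inverse of 6 mod 13 is 11 (since 6·11 = 66 = 5·13 + 1), so t ≡ 11·9 = 99 ≡ 8 (mod 13).
    Then x = 29 + 240·8 = 1949, valid modulo lcm(240, 13) = 3120: x ≡ 1949 (mod 3120).
  Combine with x ≡ 1 (mod 7); new modulus lcm = 21840.
    Write x = 1949 + 3120·t and substitute into x ≡ 1 (mod 7): 3120·t ≡ 1 − 1949 = -1948 (mod 7).
    Reduce coefficients mod 7: 5·t ≡ 5 (mod 7).
    The inverse of 5 mod 7 is 3 (since 5·3 = 15 = 2·7 + 1), so t ≡ 3·5 = 15 ≡ 1 (mod 7).
    Then x = 1949 + 3120·1 = 5069, valid modulo lcm(3120, 7) = 21840: x ≡ 5069 (mod 21840).
Verify against each original: 5069 mod 16 = 13, 5069 mod 3 = 2, 5069 mod 5 = 4, 5069 mod 13 = 12, 5069 mod 7 = 1.

x ≡ 5069 (mod 21840).


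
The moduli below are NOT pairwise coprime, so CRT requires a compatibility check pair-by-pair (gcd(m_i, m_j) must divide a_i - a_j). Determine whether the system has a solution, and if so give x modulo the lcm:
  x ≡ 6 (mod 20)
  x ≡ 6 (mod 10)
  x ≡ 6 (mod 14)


Moduli 20, 10, 14 are not pairwise coprime, so CRT works modulo lcm(m_i) when all pairwise compatibility conditions hold.
Pairwise compatibility: gcd(m_i, m_j) must divide a_i - a_j for every pair.
Merge one congruence at a time:
  Start: x ≡ 6 (mod 20).
  Combine with x ≡ 6 (mod 10): gcd(20, 10) = 10; 6 - 6 = 0, which IS divisible by 10, so compatible.
    Write x = 6 + 20·t and substitute into x ≡ 6 (mod 10): 20·t ≡ 6 − 6 = 0 (mod 10).
    Divide the congruence (and modulus) by g = 10: 2·t ≡ 0 (mod 1).
    Modulo 1 every t works; take t = 0.
    Then x = 6 + 20·0 = 6, valid modulo lcm(20, 10) = 20: x ≡ 6 (mod 20).
  Combine with x ≡ 6 (mod 14): gcd(20, 14) = 2; 6 - 6 = 0, which IS divisible by 2, so compatible.
    Write x = 6 + 20·t and substitute into x ≡ 6 (mod 14): 20·t ≡ 6 − 6 = 0 (mod 14).
    Divide the congruence (and modulus) by g = 2: 10·t ≡ 0 (mod 7).
    Reduce coefficients mod 7: 3·t ≡ 0 (mod 7).
    The inverse of 3 mod 7 is 5 (since 3·5 = 15 = 2·7 + 1), so t ≡ 5·0 = 0 ≡ 0 (mod 7).
    Then x = 6 + 20·0 = 6, valid modulo lcm(20, 14) = 140: x ≡ 6 (mod 140).
Verify: 6 mod 20 = 6, 6 mod 10 = 6, 6 mod 14 = 6.

x ≡ 6 (mod 140).


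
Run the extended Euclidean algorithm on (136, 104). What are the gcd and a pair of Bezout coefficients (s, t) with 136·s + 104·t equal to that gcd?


Euclidean algorithm on (136, 104) — divide until remainder is 0:
  136 = 1 · 104 + 32
  104 = 3 · 32 + 8
  32 = 4 · 8 + 0
gcd(136, 104) = 8.
Track Bezout coefficients alongside the remainders: start with r₀ = 136 = a·1 + b·0 (s = 1, t = 0) and r₁ = 104 = a·0 + b·1 (s = 0, t = 1); each new remainder r_{k+1} = r_{k-1} − q_k·r_k inherits s_{k+1} = s_{k-1} − q_k·s_k, t_{k+1} = t_{k-1} − q_k·t_k, so r_k = a·s_k + b·t_k at every step:
  q = 1: r = 32, s = 1 − 1·0 = 1, t = 0 − 1·1 = -1  (check: 136·1 + 104·(-1) = 32)
  q = 3: r = 8, s = 0 − 3·1 = -3, t = 1 − 3·(-1) = 4  (check: 136·(-3) + 104·4 = 8)
The row with r = 8 (the gcd) gives the Bezout coefficients s = -3, t = 4.
Result: 136 · (-3) + 104 · (4) = 8.

gcd(136, 104) = 8; s = -3, t = 4 (check: 136·(-3) + 104·4 = 8).


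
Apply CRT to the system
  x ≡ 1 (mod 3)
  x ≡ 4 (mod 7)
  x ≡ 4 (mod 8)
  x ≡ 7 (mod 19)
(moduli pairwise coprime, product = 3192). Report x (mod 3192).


Product of moduli M = 3 · 7 · 8 · 19 = 3192.
Merge one congruence at a time:
  Start: x ≡ 1 (mod 3).
  Combine with x ≡ 4 (mod 7); new modulus lcm = 21.
    Write x = 1 + 3·t and substitute into x ≡ 4 (mod 7): 3·t ≡ 4 − 1 = 3 (mod 7).
    The inverse of 3 mod 7 is 5 (since 3·5 = 15 = 2·7 + 1), so t ≡ 5·3 = 15 ≡ 1 (mod 7).
    Then x = 1 + 3·1 = 4, valid modulo lcm(3, 7) = 21: x ≡ 4 (mod 21).
  Combine with x ≡ 4 (mod 8); new modulus lcm = 168.
    Write x = 4 + 21·t and substitute into x ≡ 4 (mod 8): 21·t ≡ 4 − 4 = 0 (mod 8).
    Reduce coefficients mod 8: 5·t ≡ 0 (mod 8).
    The inverse of 5 mod 8 is 5 (since 5·5 = 25 = 3·8 + 1), so t ≡ 5·0 = 0 ≡ 0 (mod 8).
    Then x = 4 + 21·0 = 4, valid modulo lcm(21, 8) = 168: x ≡ 4 (mod 168).
  Combine with x ≡ 7 (mod 19); new modulus lcm = 3192.
    Write x = 4 + 168·t and substitute into x ≡ 7 (mod 19): 168·t ≡ 7 − 4 = 3 (mod 19).
    Reduce coefficients mod 19: 16·t ≡ 3 (mod 19).
    The inverse of 16 mod 19 is 6 (since 16·6 = 96 = 5·19 + 1), so t ≡ 6·3 = 18 ≡ 18 (mod 19).
    Then x = 4 + 168·18 = 3028, valid modulo lcm(168, 19) = 3192: x ≡ 3028 (mod 3192).
Verify against each original: 3028 mod 3 = 1, 3028 mod 7 = 4, 3028 mod 8 = 4, 3028 mod 19 = 7.

x ≡ 3028 (mod 3192).


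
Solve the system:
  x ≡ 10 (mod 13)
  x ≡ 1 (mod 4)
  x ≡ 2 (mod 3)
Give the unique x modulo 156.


Moduli 13, 4, 3 are pairwise coprime; by CRT there is a unique solution modulo M = 13 · 4 · 3 = 156.
Solve pairwise, accumulating the modulus:
  Start with x ≡ 10 (mod 13).
  Combine with x ≡ 1 (mod 4): since gcd(13, 4) = 1, we get a unique residue mod 52.
    Write x = 10 + 13·t and substitute into x ≡ 1 (mod 4): 13·t ≡ 1 − 10 = -9 (mod 4).
    Reduce coefficients mod 4: 1·t ≡ 3 (mod 4).
    So t ≡ 3 (mod 4).
    Then x = 10 + 13·3 = 49, valid modulo lcm(13, 4) = 52: x ≡ 49 (mod 52).
  Combine with x ≡ 2 (mod 3): since gcd(52, 3) = 1, we get a unique residue mod 156.
    Write x = 49 + 52·t and substitute into x ≡ 2 (mod 3): 52·t ≡ 2 − 49 = -47 (mod 3).
    Reduce coefficients mod 3: 1·t ≡ 1 (mod 3).
    So t ≡ 1 (mod 3).
    Then x = 49 + 52·1 = 101, valid modulo lcm(52, 3) = 156: x ≡ 101 (mod 156).
Verify: 101 mod 13 = 10 ✓, 101 mod 4 = 1 ✓, 101 mod 3 = 2 ✓.

x ≡ 101 (mod 156).


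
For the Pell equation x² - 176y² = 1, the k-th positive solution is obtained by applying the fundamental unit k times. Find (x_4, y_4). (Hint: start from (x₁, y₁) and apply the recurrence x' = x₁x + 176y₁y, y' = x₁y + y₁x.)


Step 1: Find the fundamental solution (x₁, y₁) of x² - 176y² = 1.
  Expand √176 as a continued fraction. a₀ = ⌊√176⌋ = 13; iterate m_{k+1} = d_k·a_k − m_k, d_{k+1} = (176 − m_{k+1}²)/d_k, a_{k+1} = ⌊(a₀ + m_{k+1})/d_{k+1}⌋ (starting m₀ = 0, d₀ = 1), with convergents p_k = a_k·p_{k-1} + p_{k-2}, q_k = a_k·q_{k-1} + q_{k-2} (p₋₁ = 1, q₋₁ = 0):
  k = 0: a₀ = 13; p₀/q₀ = 13/1; p₀² − 176·q₀² = 169 − 176 = -7.
  k = 1: m = 13, d = 7, a = ⌊(13 + 13)/7⌋ = 3; p/q = (3·13 + 1)/(3·1 + 0) = 40/3; p² − 176·q² = 1600 − 1584 = 16.
  k = 2: m = 8, d = 16, a = ⌊(13 + 8)/16⌋ = 1; p/q = (1·40 + 13)/(1·3 + 1) = 53/4; p² − 176·q² = 2809 − 2816 = -7.
  k = 3: m = 8, d = 7, a = ⌊(13 + 8)/7⌋ = 3; p/q = (3·53 + 40)/(3·4 + 3) = 199/15; p² − 176·q² = 39601 − 39600 = 1.
  The first convergent with p² − 176·q² = 1 gives the fundamental solution (x₁, y₁) = (199, 15).
Step 2: Apply the recurrence (x_{n+1}, y_{n+1}) = (x₁x_n + 176y₁y_n, x₁y_n + y₁x_n) repeatedly.
  From (x_1, y_1) = (199, 15): x_2 = 199·199 + 176·15·15 = 79201; y_2 = 199·15 + 15·199 = 5970.
  From (x_2, y_2) = (79201, 5970): x_3 = 199·79201 + 176·15·5970 = 31521799; y_3 = 199·5970 + 15·79201 = 2376045.
  From (x_3, y_3) = (31521799, 2376045): x_4 = 199·31521799 + 176·15·2376045 = 12545596801; y_4 = 199·2376045 + 15·31521799 = 945659940.
Step 3: Verify x_4² - 176·y_4² = 157391999093261433601 - 157391999093261433600 = 1 (should be 1). ✓

(x_1, y_1) = (199, 15); (x_4, y_4) = (12545596801, 945659940).


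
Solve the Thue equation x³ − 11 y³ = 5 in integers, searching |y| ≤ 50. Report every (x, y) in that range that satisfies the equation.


The equation is x³ - 11y³ = 5. For fixed y, x³ = 11·y³ + 5, so a solution requires the RHS to be a perfect cube.
Strategy: iterate y from -50 to 50, compute RHS = 11·y³ + 5, and check whether it is a (positive or negative) perfect cube.
Check small values of y:
  y = 0: RHS = 5 is not a perfect cube.
  y = 1: RHS = 16 is not a perfect cube.
  y = -1: RHS = -6 is not a perfect cube.
  y = 2: RHS = 93 is not a perfect cube.
  y = -2: RHS = -83 is not a perfect cube.
  y = 3: RHS = 302 is not a perfect cube.
  y = -3: RHS = -292 is not a perfect cube.
Continuing the search up to |y| = 50 finds no solutions either.
No (x, y) in the scanned range satisfies the equation.

No integer solutions with |y| ≤ 50.


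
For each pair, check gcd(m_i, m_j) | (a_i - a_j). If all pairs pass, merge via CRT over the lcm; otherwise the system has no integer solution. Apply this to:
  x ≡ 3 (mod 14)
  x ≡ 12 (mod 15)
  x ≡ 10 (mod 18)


Moduli 14, 15, 18 are not pairwise coprime, so CRT works modulo lcm(m_i) when all pairwise compatibility conditions hold.
Pairwise compatibility: gcd(m_i, m_j) must divide a_i - a_j for every pair.
Merge one congruence at a time:
  Start: x ≡ 3 (mod 14).
  Combine with x ≡ 12 (mod 15): gcd(14, 15) = 1; 12 - 3 = 9, which IS divisible by 1, so compatible.
    Write x = 3 + 14·t and substitute into x ≡ 12 (mod 15): 14·t ≡ 12 − 3 = 9 (mod 15).
    The inverse of 14 mod 15 is 14 (since 14·14 = 196 = 13·15 + 1), so t ≡ 14·9 = 126 ≡ 6 (mod 15).
    Then x = 3 + 14·6 = 87, valid modulo lcm(14, 15) = 210: x ≡ 87 (mod 210).
  Combine with x ≡ 10 (mod 18): gcd(210, 18) = 6, and 10 - 87 = -77 is NOT divisible by 6.
    ⇒ system is inconsistent (no integer solution).

No solution (the system is inconsistent).


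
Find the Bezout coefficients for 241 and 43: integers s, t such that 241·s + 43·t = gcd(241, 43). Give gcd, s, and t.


Euclidean algorithm on (241, 43) — divide until remainder is 0:
  241 = 5 · 43 + 26
  43 = 1 · 26 + 17
  26 = 1 · 17 + 9
  17 = 1 · 9 + 8
  9 = 1 · 8 + 1
  8 = 8 · 1 + 0
gcd(241, 43) = 1.
Track Bezout coefficients alongside the remainders: start with r₀ = 241 = a·1 + b·0 (s = 1, t = 0) and r₁ = 43 = a·0 + b·1 (s = 0, t = 1); each new remainder r_{k+1} = r_{k-1} − q_k·r_k inherits s_{k+1} = s_{k-1} − q_k·s_k, t_{k+1} = t_{k-1} − q_k·t_k, so r_k = a·s_k + b·t_k at every step:
  q = 5: r = 26, s = 1 − 5·0 = 1, t = 0 − 5·1 = -5  (check: 241·1 + 43·(-5) = 26)
  q = 1: r = 17, s = 0 − 1·1 = -1, t = 1 − 1·(-5) = 6  (check: 241·(-1) + 43·6 = 17)
  q = 1: r = 9, s = 1 − 1·(-1) = 2, t = -5 − 1·6 = -11  (check: 241·2 + 43·(-11) = 9)
  q = 1: r = 8, s = -1 − 1·2 = -3, t = 6 − 1·(-11) = 17  (check: 241·(-3) + 43·17 = 8)
  q = 1: r = 1, s = 2 − 1·(-3) = 5, t = -11 − 1·17 = -28  (check: 241·5 + 43·(-28) = 1)
The row with r = 1 (the gcd) gives the Bezout coefficients s = 5, t = -28.
Result: 241 · (5) + 43 · (-28) = 1.

gcd(241, 43) = 1; s = 5, t = -28 (check: 241·5 + 43·(-28) = 1).
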